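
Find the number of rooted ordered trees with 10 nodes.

4862

Rooted ordered (plane) trees on m nodes have m−1 edges and are counted by C_{m−1}; m = 10 gives C_9.
C_9 = C_8 · 2(2·8+1)/(8+2) = 1430 · 34/10 = 4862.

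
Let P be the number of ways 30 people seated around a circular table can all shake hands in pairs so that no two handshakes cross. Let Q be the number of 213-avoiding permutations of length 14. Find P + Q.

12369285

With 30 = 2·15 people, non-crossing handshake pairings are non-crossing perfect matchings on a circle, counted by C_15. So P = C_15 = 9694845.
Permutations of [n] avoiding any single length-3 pattern are counted by C_n; here n = 14. So Q = C_14 = 2674440.
P + Q = 9694845 + 2674440 = 12369285.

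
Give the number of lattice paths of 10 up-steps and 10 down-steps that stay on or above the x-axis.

A Dyck path with 10 up-steps and 10 down-steps has semilength 10, so there are C_10 of them.
C_10 = C(20,10)/11 = 184756/11 = 16796.

16796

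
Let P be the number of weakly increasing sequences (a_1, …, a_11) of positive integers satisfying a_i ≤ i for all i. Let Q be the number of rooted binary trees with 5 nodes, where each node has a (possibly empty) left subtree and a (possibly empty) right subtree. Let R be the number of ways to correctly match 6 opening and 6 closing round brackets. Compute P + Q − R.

Weakly increasing sequences with a_i ≤ i biject with Dyck paths of semilength 11, so there are C_11. So P = C_11 = 58786.
There are C_n binary search tree shapes on n keys; with n = 5 that is C_5. So Q = C_5 = 42.
With 6 pairs the number of balanced bracket strings is the Catalan number C_6. So R = C_6 = 132.
P + Q − R = 58786 + 42 − 132 = 58696.

58696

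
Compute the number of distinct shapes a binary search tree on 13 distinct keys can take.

There are C_n binary search tree shapes on n keys; with n = 13 that is C_13.
C_13 = C(26,13)/14 = 10400600/14 = 742900.

742900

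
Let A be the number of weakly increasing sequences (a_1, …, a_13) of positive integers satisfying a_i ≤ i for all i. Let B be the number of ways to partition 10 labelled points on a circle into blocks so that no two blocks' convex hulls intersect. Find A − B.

Weakly increasing sequences with a_i ≤ i biject with Dyck paths of semilength 13, so there are C_13. So A = C_13 = 742900.
Non-crossing partitions of an n-element set are counted by C_n; here n = 10. So B = C_10 = 16796.
A − B = 742900 − 16796 = 726104.

726104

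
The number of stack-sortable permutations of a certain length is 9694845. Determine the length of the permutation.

Stack-sortable permutations of [n] are counted by C_n, and C_15 = 9694845.

15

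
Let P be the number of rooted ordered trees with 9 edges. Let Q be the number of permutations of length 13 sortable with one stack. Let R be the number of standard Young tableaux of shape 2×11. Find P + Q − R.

688976

Rooted ordered trees with n edges are counted by C_n; here n = 9. So P = C_9 = 4862.
By Knuth's characterisation, the stack-sortable permutations of length 13 are the 231-avoiders, numbering C_13. So Q = C_13 = 742900.
By the hook-length formula (or a Dyck-path bijection), SYT of shape 2×11 number C_11. So R = C_11 = 58786.
P + Q − R = 4862 + 742900 − 58786 = 688976.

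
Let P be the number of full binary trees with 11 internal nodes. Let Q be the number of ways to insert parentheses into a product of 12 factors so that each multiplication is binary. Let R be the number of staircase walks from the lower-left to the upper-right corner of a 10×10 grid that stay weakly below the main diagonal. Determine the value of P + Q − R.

The number of full binary trees on 11 internal nodes is the Catalan number C_11. So P = C_11 = 58786.
Parenthesizations of m factors correspond to full binary trees with m leaves, counted by C_{m−1}; m = 12 gives C_11. So Q = C_11 = 58786.
Sub-diagonal monotone paths from (0,0) to (10,10) biject with Dyck paths of semilength 10, giving C_10. So R = C_10 = 16796.
P + Q − R = 58786 + 58786 − 16796 = 100776.

100776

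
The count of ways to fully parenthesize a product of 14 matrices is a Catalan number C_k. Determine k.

13

Parenthesizations of m factors correspond to full binary trees with m leaves, counted by C_{m−1}; m = 14 gives C_13.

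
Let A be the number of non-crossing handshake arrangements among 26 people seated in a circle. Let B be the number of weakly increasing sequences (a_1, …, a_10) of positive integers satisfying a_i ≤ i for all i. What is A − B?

With 26 = 2·13 people, non-crossing handshake pairings are non-crossing perfect matchings on a circle, counted by C_13. So A = C_13 = 742900.
Such sub-staircase sequences of length n are counted by C_n; here n = 10. So B = C_10 = 16796.
A − B = 742900 − 16796 = 726104.

726104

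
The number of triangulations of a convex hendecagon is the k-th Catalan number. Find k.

9

Triangulations of a convex m-gon are counted by C_{m−2}; with m = 11 this is C_9.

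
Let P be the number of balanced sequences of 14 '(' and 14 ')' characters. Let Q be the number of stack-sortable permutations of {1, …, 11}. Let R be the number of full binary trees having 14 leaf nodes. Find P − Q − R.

With 14 pairs the number of balanced bracket strings is the Catalan number C_14. So P = C_14 = 2674440.
Stack-sortable permutations are exactly the 231-avoiding ones, counted by C_n; here n = 11. So Q = C_11 = 58786.
A full binary tree with L leaves has L−1 internal nodes and is counted by C_{L−1}; L = 14 gives C_13. So R = C_13 = 742900.
P − Q − R = 2674440 − 58786 − 742900 = 1872754.

1872754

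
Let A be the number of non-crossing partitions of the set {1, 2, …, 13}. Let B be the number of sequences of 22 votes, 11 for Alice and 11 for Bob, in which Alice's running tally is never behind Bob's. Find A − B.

The non-crossing partitions of [13] form a lattice of size C_13. So A = C_13 = 742900.
Reading a vote for the leader as '(' and for the other as ')' turns such a sequence into a balanced string of 11 pairs, so the count is C_11. So B = C_11 = 58786.
A − B = 742900 − 58786 = 684114.

684114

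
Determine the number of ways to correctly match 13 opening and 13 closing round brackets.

With 13 pairs the number of balanced bracket strings is the Catalan number C_13.
C_13 = C(26,13)/14 = 10400600/14 = 742900.

742900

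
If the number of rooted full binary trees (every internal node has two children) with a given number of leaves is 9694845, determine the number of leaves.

16

Full binary trees with L leaves are counted by C_{L−1}, and C_15 = 9694845.
So the index is 15, and the number of leaves is 15 + 1 = 16.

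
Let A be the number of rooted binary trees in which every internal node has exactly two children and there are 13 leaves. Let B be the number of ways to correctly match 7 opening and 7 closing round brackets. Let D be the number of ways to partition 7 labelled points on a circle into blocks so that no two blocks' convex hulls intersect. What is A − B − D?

A full binary tree with L leaves has L−1 internal nodes and is counted by C_{L−1}; L = 13 gives C_12. So A = C_12 = 208012.
With 7 pairs the number of balanced bracket strings is the Catalan number C_7. So B = C_7 = 429.
The non-crossing partitions of [7] form a lattice of size C_7. So D = C_7 = 429.
A − B − D = 208012 − 429 − 429 = 207154.

207154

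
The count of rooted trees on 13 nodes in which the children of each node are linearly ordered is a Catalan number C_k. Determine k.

A rooted plane tree on 13 nodes has 12 edges, and such trees are counted by C_12.

12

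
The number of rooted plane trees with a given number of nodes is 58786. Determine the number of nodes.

Rooted ordered trees on m nodes are counted by C_{m−1}. The Catalan number equal to 58786 is C_11.
So the index is 11, and the number of nodes is 11 + 1 = 12.

12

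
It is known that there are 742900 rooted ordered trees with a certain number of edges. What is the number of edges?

Rooted ordered trees with n edges are counted by C_n; 742900 = C_13.

13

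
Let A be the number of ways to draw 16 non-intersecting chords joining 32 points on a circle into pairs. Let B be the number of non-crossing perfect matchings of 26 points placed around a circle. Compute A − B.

34614770

Pairing 32 circle points by 16 non-crossing chords gives C_16 matchings. So A = C_16 = 35357670.
Pairing 26 circle points by 13 non-crossing chords gives C_13 matchings. So B = C_13 = 742900.
A − B = 35357670 − 742900 = 34614770.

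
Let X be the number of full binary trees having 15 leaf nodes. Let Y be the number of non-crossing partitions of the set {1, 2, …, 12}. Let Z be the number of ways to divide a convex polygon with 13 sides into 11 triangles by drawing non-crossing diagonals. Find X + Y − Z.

2823666

Full binary trees with 15 leaves have 15−1 = 14 internal nodes, so there are C_14 of them. So X = C_14 = 2674440.
Non-crossing partitions of an n-element set are counted by C_n; here n = 12. So Y = C_12 = 208012.
The number of triangulations of a 13-gon is the Catalan number C_11 (index = sides − 2). So Z = C_11 = 58786.
X + Y − Z = 2674440 + 208012 − 58786 = 2823666.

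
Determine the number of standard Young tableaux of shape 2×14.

2674440

Standard Young tableaux of shape 2×n are counted by C_n; here n = 14.
C_14 = 2674440.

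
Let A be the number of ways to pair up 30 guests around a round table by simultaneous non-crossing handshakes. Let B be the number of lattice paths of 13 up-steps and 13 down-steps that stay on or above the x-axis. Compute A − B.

With 30 = 2·15 people, non-crossing handshake pairings are non-crossing perfect matchings on a circle, counted by C_15. So A = C_15 = 9694845.
A Dyck path with 13 up-steps and 13 down-steps has semilength 13, so there are C_13 of them. So B = C_13 = 742900.
A − B = 9694845 − 742900 = 8951945.

8951945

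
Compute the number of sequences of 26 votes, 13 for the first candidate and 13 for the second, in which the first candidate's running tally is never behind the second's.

742900

Ballot sequences with n votes each where one side never trails are Dyck words, counted by C_n; here n = 13.
C_13 = C(26,13)/14 = 10400600/14 = 742900.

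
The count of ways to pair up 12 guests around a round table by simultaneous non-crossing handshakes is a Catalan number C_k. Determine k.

With 12 = 2·6 people, non-crossing handshake pairings are non-crossing perfect matchings on a circle, counted by C_6.

6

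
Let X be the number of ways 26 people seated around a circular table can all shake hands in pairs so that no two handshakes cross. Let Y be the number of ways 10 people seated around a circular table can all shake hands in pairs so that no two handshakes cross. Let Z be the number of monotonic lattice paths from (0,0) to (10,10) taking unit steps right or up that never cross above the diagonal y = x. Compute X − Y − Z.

Non-crossing handshake pairings of 2n people are counted by C_n; 26 people gives n = 13. So X = C_13 = 742900.
With 10 = 2·5 people, non-crossing handshake pairings are non-crossing perfect matchings on a circle, counted by C_5. So Y = C_5 = 42.
Monotone paths in an n×n grid that stay weakly below the diagonal are counted by C_n; here n = 10. So Z = C_10 = 16796.
X − Y − Z = 742900 − 42 − 16796 = 726062.

726062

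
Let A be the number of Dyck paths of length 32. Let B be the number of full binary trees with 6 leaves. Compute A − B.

35357628

Dyck paths of semilength n (length 2n) are counted by C_n; here n = 16. So A = C_16 = 35357670.
Full binary trees with 6 leaves have 6−1 = 5 internal nodes, so there are C_5 of them. So B = C_5 = 42.
A − B = 35357670 − 42 = 35357628.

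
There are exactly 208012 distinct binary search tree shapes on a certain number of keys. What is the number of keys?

12

Binary search tree shapes on n keys are counted by C_n, and C_12 = 208012.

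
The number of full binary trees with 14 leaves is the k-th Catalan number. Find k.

13

A full binary tree with L leaves has L−1 internal nodes and is counted by C_{L−1}; L = 14 gives C_13.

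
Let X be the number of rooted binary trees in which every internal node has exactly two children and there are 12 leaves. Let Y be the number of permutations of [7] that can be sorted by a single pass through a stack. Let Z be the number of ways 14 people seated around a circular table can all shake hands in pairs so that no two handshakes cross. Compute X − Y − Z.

57928

A full binary tree with L leaves has L−1 internal nodes and is counted by C_{L−1}; L = 12 gives C_11. So X = C_11 = 58786.
By Knuth's characterisation, the stack-sortable permutations of length 7 are the 231-avoiders, numbering C_7. So Y = C_7 = 429.
Non-crossing handshake pairings of 2n people are counted by C_n; 14 people gives n = 7. So Z = C_7 = 429.
X − Y − Z = 58786 − 429 − 429 = 57928.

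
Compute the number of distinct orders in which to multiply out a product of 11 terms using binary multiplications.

Parenthesizations of m factors correspond to full binary trees with m leaves, counted by C_{m−1}; m = 11 gives C_10.
C_10 = 16796.

16796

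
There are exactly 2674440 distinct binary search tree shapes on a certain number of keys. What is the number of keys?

14

Binary search tree shapes on n keys are counted by C_n. The Catalan number equal to 2674440 is C_14.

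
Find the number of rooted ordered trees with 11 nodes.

16796

Rooted ordered (plane) trees on m nodes have m−1 edges and are counted by C_{m−1}; m = 11 gives C_10.
C_10 = 16796.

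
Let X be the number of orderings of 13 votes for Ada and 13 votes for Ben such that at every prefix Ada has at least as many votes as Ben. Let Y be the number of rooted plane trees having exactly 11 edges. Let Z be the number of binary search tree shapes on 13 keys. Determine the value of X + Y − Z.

Ballot sequences with n votes each where one side never trails are Dyck words, counted by C_n; here n = 13. So X = C_13 = 742900.
A rooted plane tree with 11 edges has 12 nodes, and the count is C_11. So Y = C_11 = 58786.
Rooted binary trees with 13 nodes (each child slot possibly empty) number C_13. So Z = C_13 = 742900.
X + Y − Z = 742900 + 58786 − 742900 = 58786.

58786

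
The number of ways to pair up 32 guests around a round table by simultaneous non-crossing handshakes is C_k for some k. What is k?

Non-crossing handshake pairings of 2n people are counted by C_n; 32 people gives n = 16.

16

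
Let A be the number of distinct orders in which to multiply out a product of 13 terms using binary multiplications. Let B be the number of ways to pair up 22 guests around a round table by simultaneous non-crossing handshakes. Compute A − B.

Bracketing 13 factors into binary products is counted by C_{13−1} = C_12. So A = C_12 = 208012.
Non-crossing handshake pairings of 2n people are counted by C_n; 22 people gives n = 11. So B = C_11 = 58786.
A − B = 208012 − 58786 = 149226.

149226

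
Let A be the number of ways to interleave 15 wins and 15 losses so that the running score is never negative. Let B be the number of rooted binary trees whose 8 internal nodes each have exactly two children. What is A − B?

9693415

Ballot sequences with n votes each where one side never trails are Dyck words, counted by C_n; here n = 15. So A = C_15 = 9694845.
The number of full binary trees on 8 internal nodes is the Catalan number C_8. So B = C_8 = 1430.
A − B = 9694845 − 1430 = 9693415.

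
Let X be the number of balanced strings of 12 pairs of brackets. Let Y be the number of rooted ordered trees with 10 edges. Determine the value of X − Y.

191216

With 12 pairs the number of balanced bracket strings is the Catalan number C_12. So X = C_12 = 208012.
Rooted ordered trees with n edges are counted by C_n; here n = 10. So Y = C_10 = 16796.
X − Y = 208012 − 16796 = 191216.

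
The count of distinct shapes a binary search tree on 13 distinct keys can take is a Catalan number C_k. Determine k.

Rooted binary trees with 13 nodes (each child slot possibly empty) number C_13.

13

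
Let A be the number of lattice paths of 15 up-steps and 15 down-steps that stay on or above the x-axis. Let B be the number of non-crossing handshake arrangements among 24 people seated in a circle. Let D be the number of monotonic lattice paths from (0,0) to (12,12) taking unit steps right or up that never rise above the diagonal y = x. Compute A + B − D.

Paths of 15 up- and 15 down-steps that never dip below the axis are Dyck paths; their count is C_15. So A = C_15 = 9694845.
With 24 = 2·12 people, non-crossing handshake pairings are non-crossing perfect matchings on a circle, counted by C_12. So B = C_12 = 208012.
Monotone paths in an n×n grid that stay weakly below the diagonal are counted by C_n; here n = 12. So D = C_12 = 208012.
A + B − D = 9694845 + 208012 − 208012 = 9694845.

9694845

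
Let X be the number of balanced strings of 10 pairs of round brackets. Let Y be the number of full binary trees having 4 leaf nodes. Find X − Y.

Balanced strings of n pairs of brackets are counted by C_n; here n = 10. So X = C_10 = 16796.
Full binary trees with 4 leaves have 4−1 = 3 internal nodes, so there are C_3 of them. So Y = C_3 = 5.
X − Y = 16796 − 5 = 16791.

16791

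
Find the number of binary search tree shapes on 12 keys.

There are C_n binary search tree shapes on n keys; with n = 12 that is C_12.
C_12 = 208012.

208012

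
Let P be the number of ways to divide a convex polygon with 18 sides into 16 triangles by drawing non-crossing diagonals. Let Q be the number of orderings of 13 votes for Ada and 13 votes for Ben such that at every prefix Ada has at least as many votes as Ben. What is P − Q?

Triangulations of a convex m-gon are counted by C_{m−2}; with m = 18 this is C_16. So P = C_16 = 35357670.
Ballot sequences with n votes each where one side never trails are Dyck words, counted by C_n; here n = 13. So Q = C_13 = 742900.
P − Q = 35357670 − 742900 = 34614770.

34614770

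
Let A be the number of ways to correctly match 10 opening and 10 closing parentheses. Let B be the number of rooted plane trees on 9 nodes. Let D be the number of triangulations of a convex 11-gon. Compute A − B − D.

Balanced strings of n pairs of brackets are counted by C_n; here n = 10. So A = C_10 = 16796.
A rooted plane tree on 9 nodes has 8 edges, and such trees are counted by C_8. So B = C_8 = 1430.
A convex 11-gon is triangulated into 9 triangles, and the number of such triangulations is the Catalan number C_{11−2} = C_9. So D = C_9 = 4862.
A − B − D = 16796 − 1430 − 4862 = 10504.

10504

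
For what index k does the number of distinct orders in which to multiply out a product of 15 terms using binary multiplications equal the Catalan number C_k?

Parenthesizations of m factors correspond to full binary trees with m leaves, counted by C_{m−1}; m = 15 gives C_14.

14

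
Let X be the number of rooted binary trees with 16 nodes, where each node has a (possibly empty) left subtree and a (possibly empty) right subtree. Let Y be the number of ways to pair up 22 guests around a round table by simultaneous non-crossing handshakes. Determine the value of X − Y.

There are C_n binary search tree shapes on n keys; with n = 16 that is C_16. So X = C_16 = 35357670.
With 22 = 2·11 people, non-crossing handshake pairings are non-crossing perfect matchings on a circle, counted by C_11. So Y = C_11 = 58786.
X − Y = 35357670 − 58786 = 35298884.

35298884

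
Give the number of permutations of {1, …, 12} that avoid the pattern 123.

For any fixed pattern of length 3, the pattern-avoiding permutations of [12] number C_12.
C_12 = C(24,12)/13 = 2704156/13 = 208012.

208012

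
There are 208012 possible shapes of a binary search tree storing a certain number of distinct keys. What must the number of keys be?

Binary search tree shapes on n keys are counted by C_n; 208012 = C_12.

12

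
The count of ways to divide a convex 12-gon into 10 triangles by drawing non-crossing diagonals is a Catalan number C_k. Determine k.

The number of triangulations of a 12-gon is the Catalan number C_10 (index = sides − 2).

10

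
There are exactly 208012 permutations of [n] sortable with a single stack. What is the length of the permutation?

Stack-sortable permutations of [n] are counted by C_n. The Catalan number equal to 208012 is C_12.

12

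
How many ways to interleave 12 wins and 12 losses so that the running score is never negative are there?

208012

Reading a vote for the leader as '(' and for the other as ')' turns such a sequence into a balanced string of 12 pairs, so the count is C_12.
C_12 = C(24,12)/13 = 2704156/13 = 208012.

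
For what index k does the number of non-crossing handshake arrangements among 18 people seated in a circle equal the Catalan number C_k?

With 18 = 2·9 people, non-crossing handshake pairings are non-crossing perfect matchings on a circle, counted by C_9.

9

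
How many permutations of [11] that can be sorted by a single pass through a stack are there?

58786

By Knuth's characterisation, the stack-sortable permutations of length 11 are the 231-avoiders, numbering C_11.
C_11 = C(22,11)/12 = 705432/12 = 58786.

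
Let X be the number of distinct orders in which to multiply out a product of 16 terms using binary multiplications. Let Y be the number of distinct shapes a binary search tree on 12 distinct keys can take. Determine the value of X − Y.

9486833

Parenthesizations of m factors correspond to full binary trees with m leaves, counted by C_{m−1}; m = 16 gives C_15. So X = C_15 = 9694845.
Binary trees (left/right distinguished) on n nodes are counted by C_n; here n = 12. So Y = C_12 = 208012.
X − Y = 9694845 − 208012 = 9486833.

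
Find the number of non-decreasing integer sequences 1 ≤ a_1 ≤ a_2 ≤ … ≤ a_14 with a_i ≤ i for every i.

Weakly increasing sequences with a_i ≤ i biject with Dyck paths of semilength 14, so there are C_14.
C_14 = 2674440.

2674440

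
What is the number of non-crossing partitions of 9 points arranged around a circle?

4862

Non-crossing partitions of an n-element set are counted by C_n; here n = 9.
C_9 = C(18,9)/10 = 48620/10 = 4862.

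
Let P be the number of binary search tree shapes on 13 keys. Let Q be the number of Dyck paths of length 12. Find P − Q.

742768

Rooted binary trees with 13 nodes (each child slot possibly empty) number C_13. So P = C_13 = 742900.
Paths of 6 up- and 6 down-steps that never dip below the axis are Dyck paths; their count is C_6. So Q = C_6 = 132.
P − Q = 742900 − 132 = 742768.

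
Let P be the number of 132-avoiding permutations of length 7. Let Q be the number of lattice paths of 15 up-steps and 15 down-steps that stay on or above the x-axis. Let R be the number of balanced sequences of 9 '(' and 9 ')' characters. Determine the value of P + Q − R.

Permutations of [n] avoiding any single length-3 pattern are counted by C_n; here n = 7. So P = C_7 = 429.
Paths of 15 up- and 15 down-steps that never dip below the axis are Dyck paths; their count is C_15. So Q = C_15 = 9694845.
A balanced arrangement of 9 bracket pairs is a Dyck word of semilength 9, so the count is C_9. So R = C_9 = 4862.
P + Q − R = 429 + 9694845 − 4862 = 9690412.

9690412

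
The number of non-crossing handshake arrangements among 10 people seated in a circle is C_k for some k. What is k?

5

With 10 = 2·5 people, non-crossing handshake pairings are non-crossing perfect matchings on a circle, counted by C_5.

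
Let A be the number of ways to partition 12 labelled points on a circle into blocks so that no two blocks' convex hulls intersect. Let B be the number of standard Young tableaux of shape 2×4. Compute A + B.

The non-crossing partitions of [12] form a lattice of size C_12. So A = C_12 = 208012.
By the hook-length formula (or a Dyck-path bijection), SYT of shape 2×4 number C_4. So B = C_4 = 14.
A + B = 208012 + 14 = 208026.

208026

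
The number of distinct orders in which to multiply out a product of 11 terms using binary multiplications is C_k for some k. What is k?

Parenthesizations of m factors correspond to full binary trees with m leaves, counted by C_{m−1}; m = 11 gives C_10.

10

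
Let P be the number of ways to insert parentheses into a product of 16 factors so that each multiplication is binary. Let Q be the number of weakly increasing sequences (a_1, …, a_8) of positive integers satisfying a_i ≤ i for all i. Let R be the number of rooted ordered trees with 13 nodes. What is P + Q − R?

Parenthesizations of m factors correspond to full binary trees with m leaves, counted by C_{m−1}; m = 16 gives C_15. So P = C_15 = 9694845.
Such sub-staircase sequences of length n are counted by C_n; here n = 8. So Q = C_8 = 1430.
A rooted plane tree on 13 nodes has 12 edges, and such trees are counted by C_12. So R = C_12 = 208012.
P + Q − R = 9694845 + 1430 − 208012 = 9488263.

9488263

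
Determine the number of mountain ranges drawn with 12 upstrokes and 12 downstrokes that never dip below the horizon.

Paths of 12 up- and 12 down-steps that never dip below the axis are Dyck paths; their count is C_12.
C_12 = C_11 · 2(2·11+1)/(11+2) = 58786 · 46/13 = 208012.

208012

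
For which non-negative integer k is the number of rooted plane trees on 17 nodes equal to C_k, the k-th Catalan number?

16

Rooted ordered (plane) trees on m nodes have m−1 edges and are counted by C_{m−1}; m = 17 gives C_16.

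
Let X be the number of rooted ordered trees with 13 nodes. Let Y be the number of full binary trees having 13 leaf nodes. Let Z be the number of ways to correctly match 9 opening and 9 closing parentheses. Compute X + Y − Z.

411162

A rooted plane tree on 13 nodes has 12 edges, and such trees are counted by C_12. So X = C_12 = 208012.
A full binary tree with L leaves has L−1 internal nodes and is counted by C_{L−1}; L = 13 gives C_12. So Y = C_12 = 208012.
Balanced strings of n pairs of brackets are counted by C_n; here n = 9. So Z = C_9 = 4862.
X + Y − Z = 208012 + 208012 − 4862 = 411162.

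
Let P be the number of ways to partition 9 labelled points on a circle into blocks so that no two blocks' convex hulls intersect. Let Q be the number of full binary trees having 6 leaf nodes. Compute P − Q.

4820

Non-crossing partitions of an n-element set are counted by C_n; here n = 9. So P = C_9 = 4862.
Full binary trees with 6 leaves have 6−1 = 5 internal nodes, so there are C_5 of them. So Q = C_5 = 42.
P − Q = 4862 − 42 = 4820.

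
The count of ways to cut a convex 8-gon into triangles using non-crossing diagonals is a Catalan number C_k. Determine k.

The number of triangulations of an 8-gon is the Catalan number C_6 (index = sides − 2).

6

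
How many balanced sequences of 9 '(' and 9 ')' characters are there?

With 9 pairs the number of balanced bracket strings is the Catalan number C_9.
C_9 = C(18,9)/10 = 48620/10 = 4862.

4862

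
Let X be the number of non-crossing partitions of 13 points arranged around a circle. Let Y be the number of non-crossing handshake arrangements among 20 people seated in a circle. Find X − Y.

Non-crossing partitions of an n-element set are counted by C_n; here n = 13. So X = C_13 = 742900.
Non-crossing handshake pairings of 2n people are counted by C_n; 20 people gives n = 10. So Y = C_10 = 16796.
X − Y = 742900 − 16796 = 726104.

726104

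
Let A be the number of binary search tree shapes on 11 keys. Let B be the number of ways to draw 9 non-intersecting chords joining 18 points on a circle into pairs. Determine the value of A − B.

53924

Rooted binary trees with 11 nodes (each child slot possibly empty) number C_11. So A = C_11 = 58786.
Pairing 18 circle points by 9 non-crossing chords gives C_9 matchings. So B = C_9 = 4862.
A − B = 58786 − 4862 = 53924.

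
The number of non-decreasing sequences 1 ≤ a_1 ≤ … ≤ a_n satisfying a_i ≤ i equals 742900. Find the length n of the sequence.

13

Such sub-staircase sequences of length n are counted by C_n; 742900 = C_13.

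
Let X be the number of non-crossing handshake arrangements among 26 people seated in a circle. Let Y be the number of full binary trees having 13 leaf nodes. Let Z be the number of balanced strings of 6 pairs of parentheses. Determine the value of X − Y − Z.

With 26 = 2·13 people, non-crossing handshake pairings are non-crossing perfect matchings on a circle, counted by C_13. So X = C_13 = 742900.
Full binary trees with 13 leaves have 13−1 = 12 internal nodes, so there are C_12 of them. So Y = C_12 = 208012.
With 6 pairs the number of balanced bracket strings is the Catalan number C_6. So Z = C_6 = 132.
X − Y − Z = 742900 − 208012 − 132 = 534756.

534756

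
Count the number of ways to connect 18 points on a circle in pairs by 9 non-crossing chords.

4862

Non-crossing perfect matchings of 2n points on a circle are counted by C_n; with 18 points, n = 9.
C_9 = C_8 · 2(2·8+1)/(8+2) = 1430 · 34/10 = 4862.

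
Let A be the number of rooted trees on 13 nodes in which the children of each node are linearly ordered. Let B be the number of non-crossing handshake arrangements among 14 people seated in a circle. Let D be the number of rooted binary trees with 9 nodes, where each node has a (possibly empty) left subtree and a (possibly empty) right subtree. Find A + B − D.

Rooted ordered (plane) trees on m nodes have m−1 edges and are counted by C_{m−1}; m = 13 gives C_12. So A = C_12 = 208012.
Non-crossing handshake pairings of 2n people are counted by C_n; 14 people gives n = 7. So B = C_7 = 429.
Rooted binary trees with 9 nodes (each child slot possibly empty) number C_9. So D = C_9 = 4862.
A + B − D = 208012 + 429 − 4862 = 203579.

203579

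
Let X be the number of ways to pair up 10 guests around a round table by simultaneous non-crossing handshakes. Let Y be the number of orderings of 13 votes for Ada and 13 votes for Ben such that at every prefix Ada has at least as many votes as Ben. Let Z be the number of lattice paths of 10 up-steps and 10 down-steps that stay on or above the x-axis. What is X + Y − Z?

Non-crossing handshake pairings of 2n people are counted by C_n; 10 people gives n = 5. So X = C_5 = 42.
Reading a vote for the leader as '(' and for the other as ')' turns such a sequence into a balanced string of 13 pairs, so the count is C_13. So Y = C_13 = 742900.
Paths of 10 up- and 10 down-steps that never dip below the axis are Dyck paths; their count is C_10. So Z = C_10 = 16796.
X + Y − Z = 42 + 742900 − 16796 = 726146.

726146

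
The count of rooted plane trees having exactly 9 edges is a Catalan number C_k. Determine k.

9

A rooted plane tree with 9 edges has 10 nodes, and the count is C_9.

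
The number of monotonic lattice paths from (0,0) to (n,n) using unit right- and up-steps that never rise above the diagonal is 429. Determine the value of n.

Such diagonal-avoiding paths in an n×n grid are counted by C_n. The Catalan number equal to 429 is C_7.

7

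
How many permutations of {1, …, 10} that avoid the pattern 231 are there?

16796

For any fixed pattern of length 3, the pattern-avoiding permutations of [10] number C_10.
C_10 = C_9 · 2(2·9+1)/(9+2) = 4862 · 38/11 = 16796.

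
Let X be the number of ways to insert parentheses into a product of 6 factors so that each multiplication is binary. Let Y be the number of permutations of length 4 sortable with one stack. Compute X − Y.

Parenthesizations of m factors correspond to full binary trees with m leaves, counted by C_{m−1}; m = 6 gives C_5. So X = C_5 = 42.
By Knuth's characterisation, the stack-sortable permutations of length 4 are the 231-avoiders, numbering C_4. So Y = C_4 = 14.
X − Y = 42 − 14 = 28.

28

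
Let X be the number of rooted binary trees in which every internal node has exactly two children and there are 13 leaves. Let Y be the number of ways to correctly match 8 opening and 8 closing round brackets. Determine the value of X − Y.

Full binary trees with 13 leaves have 13−1 = 12 internal nodes, so there are C_12 of them. So X = C_12 = 208012.
A balanced arrangement of 8 bracket pairs is a Dyck word of semilength 8, so the count is C_8. So Y = C_8 = 1430.
X − Y = 208012 − 1430 = 206582.

206582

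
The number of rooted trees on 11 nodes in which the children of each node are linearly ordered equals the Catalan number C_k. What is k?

Rooted ordered (plane) trees on m nodes have m−1 edges and are counted by C_{m−1}; m = 11 gives C_10.

10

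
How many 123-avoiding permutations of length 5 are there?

Permutations of [n] avoiding any single length-3 pattern are counted by C_n; here n = 5.
C_5 = C_4 · 2(2·4+1)/(4+2) = 14 · 18/6 = 42.

42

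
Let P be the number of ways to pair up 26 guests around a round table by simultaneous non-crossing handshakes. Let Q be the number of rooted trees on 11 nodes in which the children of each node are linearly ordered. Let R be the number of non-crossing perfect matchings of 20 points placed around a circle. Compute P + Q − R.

742900

With 26 = 2·13 people, non-crossing handshake pairings are non-crossing perfect matchings on a circle, counted by C_13. So P = C_13 = 742900.
Rooted ordered (plane) trees on m nodes have m−1 edges and are counted by C_{m−1}; m = 11 gives C_10. So Q = C_10 = 16796.
Non-crossing perfect matchings of 2n points on a circle are counted by C_n; with 20 points, n = 10. So R = C_10 = 16796.
P + Q − R = 742900 + 16796 − 16796 = 742900.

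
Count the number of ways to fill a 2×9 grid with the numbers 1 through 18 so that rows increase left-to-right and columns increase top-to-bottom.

4862

Standard Young tableaux of shape 2×n are counted by C_n; here n = 9.
C_9 = 4862.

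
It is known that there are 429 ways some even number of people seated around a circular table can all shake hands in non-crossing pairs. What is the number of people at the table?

Non-crossing handshake pairings of 2n people are counted by C_n. The Catalan number equal to 429 is C_7.
So n = 7, and there are 2n = 14 people.

14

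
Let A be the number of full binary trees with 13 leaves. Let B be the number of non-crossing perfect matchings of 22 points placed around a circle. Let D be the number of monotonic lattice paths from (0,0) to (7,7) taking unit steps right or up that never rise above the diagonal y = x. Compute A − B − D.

Full binary trees with 13 leaves have 13−1 = 12 internal nodes, so there are C_12 of them. So A = C_12 = 208012.
Non-crossing perfect matchings of 2n points on a circle are counted by C_n; with 22 points, n = 11. So B = C_11 = 58786.
Monotone paths in an n×n grid that stay weakly below the diagonal are counted by C_n; here n = 7. So D = C_7 = 429.
A − B − D = 208012 − 58786 − 429 = 148797.

148797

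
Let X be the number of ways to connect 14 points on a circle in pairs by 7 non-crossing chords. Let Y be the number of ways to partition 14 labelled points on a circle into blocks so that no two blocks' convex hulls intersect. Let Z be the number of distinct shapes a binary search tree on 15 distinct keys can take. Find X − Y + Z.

7020834

Pairing 14 circle points by 7 non-crossing chords gives C_7 matchings. So X = C_7 = 429.
The non-crossing partitions of [14] form a lattice of size C_14. So Y = C_14 = 2674440.
Binary trees (left/right distinguished) on n nodes are counted by C_n; here n = 15. So Z = C_15 = 9694845.
X − Y + Z = 429 − 2674440 + 9694845 = 7020834.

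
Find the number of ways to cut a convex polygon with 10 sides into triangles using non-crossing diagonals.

1430

A convex 10-gon is triangulated into 8 triangles, and the number of such triangulations is the Catalan number C_{10−2} = C_8.
C_8 = C(16,8)/9 = 12870/9 = 1430.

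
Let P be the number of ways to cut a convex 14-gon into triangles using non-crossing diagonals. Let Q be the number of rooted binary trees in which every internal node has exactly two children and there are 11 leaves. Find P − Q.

Triangulations of a convex m-gon are counted by C_{m−2}; with m = 14 this is C_12. So P = C_12 = 208012.
A full binary tree with L leaves has L−1 internal nodes and is counted by C_{L−1}; L = 11 gives C_10. So Q = C_10 = 16796.
P − Q = 208012 − 16796 = 191216.

191216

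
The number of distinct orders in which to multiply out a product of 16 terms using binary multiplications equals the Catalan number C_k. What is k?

Parenthesizations of m factors correspond to full binary trees with m leaves, counted by C_{m−1}; m = 16 gives C_15.

15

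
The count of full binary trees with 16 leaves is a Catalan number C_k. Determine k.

15

Full binary trees with 16 leaves have 16−1 = 15 internal nodes, so there are C_15 of them.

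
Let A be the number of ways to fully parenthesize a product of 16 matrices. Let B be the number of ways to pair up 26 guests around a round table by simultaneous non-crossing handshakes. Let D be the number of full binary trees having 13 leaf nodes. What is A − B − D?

Bracketing 16 factors into binary products is counted by C_{16−1} = C_15. So A = C_15 = 9694845.
With 26 = 2·13 people, non-crossing handshake pairings are non-crossing perfect matchings on a circle, counted by C_13. So B = C_13 = 742900.
Full binary trees with 13 leaves have 13−1 = 12 internal nodes, so there are C_12 of them. So D = C_12 = 208012.
A − B − D = 9694845 − 742900 − 208012 = 8743933.

8743933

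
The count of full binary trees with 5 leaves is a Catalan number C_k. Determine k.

4

A full binary tree with L leaves has L−1 internal nodes and is counted by C_{L−1}; L = 5 gives C_4.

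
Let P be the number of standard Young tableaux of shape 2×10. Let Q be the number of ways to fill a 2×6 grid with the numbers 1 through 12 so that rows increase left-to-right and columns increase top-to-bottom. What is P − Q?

By the hook-length formula (or a Dyck-path bijection), SYT of shape 2×10 number C_10. So P = C_10 = 16796.
By the hook-length formula (or a Dyck-path bijection), SYT of shape 2×6 number C_6. So Q = C_6 = 132.
P − Q = 16796 − 132 = 16664.

16664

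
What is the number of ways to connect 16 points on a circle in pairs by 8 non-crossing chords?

1430

Pairing 16 circle points by 8 non-crossing chords gives C_8 matchings.
C_8 = C_7 · 2(2·7+1)/(7+2) = 429 · 30/9 = 1430.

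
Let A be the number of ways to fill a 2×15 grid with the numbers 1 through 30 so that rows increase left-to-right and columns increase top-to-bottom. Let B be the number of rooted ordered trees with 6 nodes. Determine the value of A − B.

Standard Young tableaux of shape 2×n are counted by C_n; here n = 15. So A = C_15 = 9694845.
Rooted ordered (plane) trees on m nodes have m−1 edges and are counted by C_{m−1}; m = 6 gives C_5. So B = C_5 = 42.
A − B = 9694845 − 42 = 9694803.

9694803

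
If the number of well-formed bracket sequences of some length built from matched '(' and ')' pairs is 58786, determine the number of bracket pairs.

Balanced strings of n bracket-pairs are counted by C_n. Since C_11 = 58786, the index is 11.

11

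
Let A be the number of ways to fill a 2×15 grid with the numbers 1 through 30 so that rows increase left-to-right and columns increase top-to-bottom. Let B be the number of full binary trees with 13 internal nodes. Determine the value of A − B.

By the hook-length formula (or a Dyck-path bijection), SYT of shape 2×15 number C_15. So A = C_15 = 9694845.
The number of full binary trees on 13 internal nodes is the Catalan number C_13. So B = C_13 = 742900.
A − B = 9694845 − 742900 = 8951945.

8951945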